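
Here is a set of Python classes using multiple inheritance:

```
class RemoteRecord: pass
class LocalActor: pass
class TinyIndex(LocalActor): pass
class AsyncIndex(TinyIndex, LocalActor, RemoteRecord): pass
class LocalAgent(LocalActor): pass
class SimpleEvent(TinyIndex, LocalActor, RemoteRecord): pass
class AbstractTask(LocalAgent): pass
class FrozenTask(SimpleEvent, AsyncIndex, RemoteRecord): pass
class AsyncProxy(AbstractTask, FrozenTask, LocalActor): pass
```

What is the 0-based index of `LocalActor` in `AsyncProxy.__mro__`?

7

L[AsyncProxy] = AsyncProxy + merge(L[AbstractTask], L[FrozenTask], L[LocalActor], [AbstractTask FrozenTask LocalActor])
  take AbstractTask:  [AbstractTask LocalAgent LocalActor object] + [FrozenTask SimpleEvent AsyncIndex TinyIndex LocalActor RemoteRecord object] + [LocalActor object] + [AbstractTask FrozenTask LocalActor]
  take LocalAgent:  [LocalAgent LocalActor object] + [FrozenTask SimpleEvent AsyncIndex TinyIndex LocalActor RemoteRecord object] + [LocalActor object] + [FrozenTask LocalActor]
  take FrozenTask:  [LocalActor object] + [FrozenTask SimpleEvent AsyncIndex TinyIndex LocalActor RemoteRecord object] + [LocalActor object] + [FrozenTask LocalActor]
  take SimpleEvent:  [LocalActor object] + [SimpleEvent AsyncIndex TinyIndex LocalActor RemoteRecord object] + [LocalActor object] + [LocalActor]
  take AsyncIndex:  [LocalActor object] + [AsyncIndex TinyIndex LocalActor RemoteRecord object] + [LocalActor object] + [LocalActor]
  take TinyIndex:  [LocalActor object] + [TinyIndex LocalActor RemoteRecord object] + [LocalActor object] + [LocalActor]
  take LocalActor:  [LocalActor object] + [LocalActor RemoteRecord object] + [LocalActor object] + [LocalActor]
  take RemoteRecord:  [object] + [RemoteRecord object] + [object]
  take object:  [object] + [object] + [object]
MRO: AsyncProxy AbstractTask LocalAgent FrozenTask SimpleEvent AsyncIndex TinyIndex LocalActor RemoteRecord object
LocalActor sits at index 7.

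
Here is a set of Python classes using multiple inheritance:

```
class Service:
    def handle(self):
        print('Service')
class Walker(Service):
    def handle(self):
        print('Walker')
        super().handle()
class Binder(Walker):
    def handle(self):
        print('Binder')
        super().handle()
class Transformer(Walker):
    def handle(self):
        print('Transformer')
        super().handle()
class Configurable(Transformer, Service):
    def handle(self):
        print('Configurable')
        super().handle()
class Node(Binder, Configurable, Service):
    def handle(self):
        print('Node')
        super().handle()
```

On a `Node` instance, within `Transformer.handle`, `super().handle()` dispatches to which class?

L[Node] = Node + merge(L[Binder], L[Configurable], L[Service], [Binder Configurable Service])
  take Binder:  [Binder Walker Service object] + [Configurable Transformer Walker Service object] + [Service object] + [Binder Configurable Service]
  take Configurable:  [Walker Service object] + [Configurable Transformer Walker Service object] + [Service object] + [Configurable Service]
  take Transformer:  [Walker Service object] + [Transformer Walker Service object] + [Service object] + [Service]
  take Walker:  [Walker Service object] + [Walker Service object] + [Service object] + [Service]
  take Service:  [Service object] + [Service object] + [Service object] + [Service]
  take object:  [object] + [object] + [object]
MRO: Node Binder Configurable Transformer Walker Service object
super() in Transformer.handle on a Node instance goes to the class after Transformer in Node's MRO: Walker.

Walker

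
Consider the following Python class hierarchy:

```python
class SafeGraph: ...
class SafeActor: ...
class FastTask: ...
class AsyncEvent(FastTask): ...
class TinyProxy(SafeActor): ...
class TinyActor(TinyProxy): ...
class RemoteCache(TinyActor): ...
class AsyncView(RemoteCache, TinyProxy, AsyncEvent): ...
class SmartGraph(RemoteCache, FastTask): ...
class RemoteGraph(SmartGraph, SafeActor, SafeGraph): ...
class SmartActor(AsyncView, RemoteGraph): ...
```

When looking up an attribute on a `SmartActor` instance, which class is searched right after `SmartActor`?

L[SmartActor] = SmartActor + merge(L[AsyncView], L[RemoteGraph], [AsyncView RemoteGraph])
  take AsyncView:  [AsyncView RemoteCache TinyActor TinyProxy SafeActor AsyncEvent FastTask object] + [RemoteGraph SmartGraph RemoteCache TinyActor TinyProxy SafeActor FastTask SafeGraph object] + [AsyncView RemoteGraph]
  take RemoteGraph:  [RemoteCache TinyActor TinyProxy SafeActor AsyncEvent FastTask object] + [RemoteGraph SmartGraph RemoteCache TinyActor TinyProxy SafeActor FastTask SafeGraph object] + [RemoteGraph]
  take SmartGraph:  [RemoteCache TinyActor TinyProxy SafeActor AsyncEvent FastTask object] + [SmartGraph RemoteCache TinyActor TinyProxy SafeActor FastTask SafeGraph object]
  take RemoteCache:  [RemoteCache TinyActor TinyProxy SafeActor AsyncEvent FastTask object] + [RemoteCache TinyActor TinyProxy SafeActor FastTask SafeGraph object]
  take TinyActor:  [TinyActor TinyProxy SafeActor AsyncEvent FastTask object] + [TinyActor TinyProxy SafeActor FastTask SafeGraph object]
  take TinyProxy:  [TinyProxy SafeActor AsyncEvent FastTask object] + [TinyProxy SafeActor FastTask SafeGraph object]
  take SafeActor:  [SafeActor AsyncEvent FastTask object] + [SafeActor FastTask SafeGraph object]
  take AsyncEvent:  [AsyncEvent FastTask object] + [FastTask SafeGraph object]
  take FastTask:  [FastTask object] + [FastTask SafeGraph object]
  take SafeGraph:  [object] + [SafeGraph object]
  take object:  [object] + [object]
MRO: SmartActor AsyncView RemoteGraph SmartGraph RemoteCache TinyActor TinyProxy SafeActor AsyncEvent FastTask SafeGraph object
SmartActor is at position 0; next is AsyncView.

AsyncView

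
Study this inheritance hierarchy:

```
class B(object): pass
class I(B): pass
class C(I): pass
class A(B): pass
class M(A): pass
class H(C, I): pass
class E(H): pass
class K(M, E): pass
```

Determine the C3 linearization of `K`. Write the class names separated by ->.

L[K] = K + merge(L[M], L[E], [M E])
  take M:  [M A B object] + [E H C I B object] + [M E]
  take A:  [A B object] + [E H C I B object] + [E]
  take E:  [B object] + [E H C I B object] + [E]
  take H:  [B object] + [H C I B object]
  take C:  [B object] + [C I B object]
  take I:  [B object] + [I B object]
  take B:  [B object] + [B object]
  take object:  [object] + [object]

K -> M -> A -> E -> H -> C -> I -> B -> object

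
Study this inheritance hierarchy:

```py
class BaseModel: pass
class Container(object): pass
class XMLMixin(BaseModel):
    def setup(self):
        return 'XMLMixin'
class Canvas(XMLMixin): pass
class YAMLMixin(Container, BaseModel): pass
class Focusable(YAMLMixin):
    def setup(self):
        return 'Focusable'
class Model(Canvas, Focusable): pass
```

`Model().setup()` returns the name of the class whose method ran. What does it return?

L[Model] = Model + merge(L[Canvas], L[Focusable], [Canvas Focusable])
  take Canvas:  [Canvas XMLMixin BaseModel object] + [Focusable YAMLMixin Container BaseModel object] + [Canvas Focusable]
  take XMLMixin:  [XMLMixin BaseModel object] + [Focusable YAMLMixin Container BaseModel object] + [Focusable]
  take Focusable:  [BaseModel object] + [Focusable YAMLMixin Container BaseModel object] + [Focusable]
  take YAMLMixin:  [BaseModel object] + [YAMLMixin Container BaseModel object]
  take Container:  [BaseModel object] + [Container BaseModel object]
  take BaseModel:  [BaseModel object] + [BaseModel object]
  take object:  [object] + [object]
MRO: Model Canvas XMLMixin Focusable YAMLMixin Container BaseModel object
setup is defined in: Focusable, XMLMixin. First along the MRO is XMLMixin.

XMLMixin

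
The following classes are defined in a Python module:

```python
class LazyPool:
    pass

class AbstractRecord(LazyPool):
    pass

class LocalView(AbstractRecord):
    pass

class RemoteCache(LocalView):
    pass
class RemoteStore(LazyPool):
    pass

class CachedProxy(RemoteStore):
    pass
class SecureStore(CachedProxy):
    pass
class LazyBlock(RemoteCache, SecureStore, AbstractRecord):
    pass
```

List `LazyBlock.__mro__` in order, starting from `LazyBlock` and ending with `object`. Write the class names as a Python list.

[LazyBlock, RemoteCache, LocalView, SecureStore, AbstractRecord, CachedProxy, RemoteStore, LazyPool, object]

L[LazyBlock] = LazyBlock + merge(L[RemoteCache], L[SecureStore], L[AbstractRecord], [RemoteCache SecureStore AbstractRecord])
  take RemoteCache:  [RemoteCache LocalView AbstractRecord LazyPool object] + [SecureStore CachedProxy RemoteStore LazyPool object] + [AbstractRecord LazyPool object] + [RemoteCache SecureStore AbstractRecord]
  take LocalView:  [LocalView AbstractRecord LazyPool object] + [SecureStore CachedProxy RemoteStore LazyPool object] + [AbstractRecord LazyPool object] + [SecureStore AbstractRecord]
  take SecureStore:  [AbstractRecord LazyPool object] + [SecureStore CachedProxy RemoteStore LazyPool object] + [AbstractRecord LazyPool object] + [SecureStore AbstractRecord]
  take AbstractRecord:  [AbstractRecord LazyPool object] + [CachedProxy RemoteStore LazyPool object] + [AbstractRecord LazyPool object] + [AbstractRecord]
  take CachedProxy:  [LazyPool object] + [CachedProxy RemoteStore LazyPool object] + [LazyPool object]
  take RemoteStore:  [LazyPool object] + [RemoteStore LazyPool object] + [LazyPool object]
  take LazyPool:  [LazyPool object] + [LazyPool object] + [LazyPool object]
  take object:  [object] + [object] + [object]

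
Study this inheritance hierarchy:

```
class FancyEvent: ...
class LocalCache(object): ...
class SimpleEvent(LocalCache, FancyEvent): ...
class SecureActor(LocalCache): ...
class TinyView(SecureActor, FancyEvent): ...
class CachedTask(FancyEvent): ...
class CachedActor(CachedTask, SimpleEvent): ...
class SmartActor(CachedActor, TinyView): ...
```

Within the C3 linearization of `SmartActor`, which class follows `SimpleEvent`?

TinyView

L[SmartActor] = SmartActor + merge(L[CachedActor], L[TinyView], [CachedActor TinyView])
  take CachedActor:  [CachedActor CachedTask SimpleEvent LocalCache FancyEvent object] + [TinyView SecureActor LocalCache FancyEvent object] + [CachedActor TinyView]
  take CachedTask:  [CachedTask SimpleEvent LocalCache FancyEvent object] + [TinyView SecureActor LocalCache FancyEvent object] + [TinyView]
  take SimpleEvent:  [SimpleEvent LocalCache FancyEvent object] + [TinyView SecureActor LocalCache FancyEvent object] + [TinyView]
  take TinyView:  [LocalCache FancyEvent object] + [TinyView SecureActor LocalCache FancyEvent object] + [TinyView]
  take SecureActor:  [LocalCache FancyEvent object] + [SecureActor LocalCache FancyEvent object]
  take LocalCache:  [LocalCache FancyEvent object] + [LocalCache FancyEvent object]
  take FancyEvent:  [FancyEvent object] + [FancyEvent object]
  take object:  [object] + [object]
MRO: SmartActor CachedActor CachedTask SimpleEvent TinyView SecureActor LocalCache FancyEvent object
SimpleEvent is at position 3; next is TinyView.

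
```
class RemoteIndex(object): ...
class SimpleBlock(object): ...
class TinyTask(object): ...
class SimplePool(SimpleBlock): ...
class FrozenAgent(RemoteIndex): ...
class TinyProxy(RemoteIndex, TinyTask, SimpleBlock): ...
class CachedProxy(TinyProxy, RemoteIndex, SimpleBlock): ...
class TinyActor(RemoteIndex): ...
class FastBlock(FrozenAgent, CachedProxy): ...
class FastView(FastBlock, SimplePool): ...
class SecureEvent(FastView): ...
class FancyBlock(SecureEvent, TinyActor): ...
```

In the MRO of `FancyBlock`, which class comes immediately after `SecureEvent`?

L[FancyBlock] = FancyBlock + merge(L[SecureEvent], L[TinyActor], [SecureEvent TinyActor])
  take SecureEvent:  [SecureEvent FastView FastBlock FrozenAgent CachedProxy TinyProxy RemoteIndex TinyTask SimplePool SimpleBlock object] + [TinyActor RemoteIndex object] + [SecureEvent TinyActor]
  take FastView:  [FastView FastBlock FrozenAgent CachedProxy TinyProxy RemoteIndex TinyTask SimplePool SimpleBlock object] + [TinyActor RemoteIndex object] + [TinyActor]
  take FastBlock:  [FastBlock FrozenAgent CachedProxy TinyProxy RemoteIndex TinyTask SimplePool SimpleBlock object] + [TinyActor RemoteIndex object] + [TinyActor]
  take FrozenAgent:  [FrozenAgent CachedProxy TinyProxy RemoteIndex TinyTask SimplePool SimpleBlock object] + [TinyActor RemoteIndex object] + [TinyActor]
  take CachedProxy:  [CachedProxy TinyProxy RemoteIndex TinyTask SimplePool SimpleBlock object] + [TinyActor RemoteIndex object] + [TinyActor]
  take TinyProxy:  [TinyProxy RemoteIndex TinyTask SimplePool SimpleBlock object] + [TinyActor RemoteIndex object] + [TinyActor]
  take TinyActor:  [RemoteIndex TinyTask SimplePool SimpleBlock object] + [TinyActor RemoteIndex object] + [TinyActor]
  take RemoteIndex:  [RemoteIndex TinyTask SimplePool SimpleBlock object] + [RemoteIndex object]
  take TinyTask:  [TinyTask SimplePool SimpleBlock object] + [object]
  take SimplePool:  [SimplePool SimpleBlock object] + [object]
  take SimpleBlock:  [SimpleBlock object] + [object]
  take object:  [object] + [object]
MRO: FancyBlock SecureEvent FastView FastBlock FrozenAgent CachedProxy TinyProxy TinyActor RemoteIndex TinyTask SimplePool SimpleBlock object
SecureEvent is at position 1; next is FastView.

FastView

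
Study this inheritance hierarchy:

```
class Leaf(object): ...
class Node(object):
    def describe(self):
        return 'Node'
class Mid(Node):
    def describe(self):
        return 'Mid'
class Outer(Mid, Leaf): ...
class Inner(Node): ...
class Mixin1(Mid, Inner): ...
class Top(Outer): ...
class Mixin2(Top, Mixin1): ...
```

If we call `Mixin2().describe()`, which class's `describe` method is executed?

L[Mixin2] = Mixin2 + merge(L[Top], L[Mixin1], [Top Mixin1])
  take Top:  [Top Outer Mid Node Leaf object] + [Mixin1 Mid Inner Node object] + [Top Mixin1]
  take Outer:  [Outer Mid Node Leaf object] + [Mixin1 Mid Inner Node object] + [Mixin1]
  take Mixin1:  [Mid Node Leaf object] + [Mixin1 Mid Inner Node object] + [Mixin1]
  take Mid:  [Mid Node Leaf object] + [Mid Inner Node object]
  take Inner:  [Node Leaf object] + [Inner Node object]
  take Node:  [Node Leaf object] + [Node object]
  take Leaf:  [Leaf object] + [object]
  take object:  [object] + [object]
MRO: Mixin2 Top Outer Mixin1 Mid Inner Node Leaf object
describe is defined in: Mid, Node. First along the MRO is Mid.

Mid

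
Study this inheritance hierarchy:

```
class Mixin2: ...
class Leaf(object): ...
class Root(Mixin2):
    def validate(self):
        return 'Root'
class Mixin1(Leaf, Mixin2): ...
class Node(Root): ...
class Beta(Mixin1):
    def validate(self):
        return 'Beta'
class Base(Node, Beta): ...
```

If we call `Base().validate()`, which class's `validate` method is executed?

Root

L[Base] = Base + merge(L[Node], L[Beta], [Node Beta])
  take Node:  [Node Root Mixin2 object] + [Beta Mixin1 Leaf Mixin2 object] + [Node Beta]
  take Root:  [Root Mixin2 object] + [Beta Mixin1 Leaf Mixin2 object] + [Beta]
  take Beta:  [Mixin2 object] + [Beta Mixin1 Leaf Mixin2 object] + [Beta]
  take Mixin1:  [Mixin2 object] + [Mixin1 Leaf Mixin2 object]
  take Leaf:  [Mixin2 object] + [Leaf Mixin2 object]
  take Mixin2:  [Mixin2 object] + [Mixin2 object]
  take object:  [object] + [object]
MRO: Base Node Root Beta Mixin1 Leaf Mixin2 object
validate is defined in: Beta, Root. First along the MRO is Root.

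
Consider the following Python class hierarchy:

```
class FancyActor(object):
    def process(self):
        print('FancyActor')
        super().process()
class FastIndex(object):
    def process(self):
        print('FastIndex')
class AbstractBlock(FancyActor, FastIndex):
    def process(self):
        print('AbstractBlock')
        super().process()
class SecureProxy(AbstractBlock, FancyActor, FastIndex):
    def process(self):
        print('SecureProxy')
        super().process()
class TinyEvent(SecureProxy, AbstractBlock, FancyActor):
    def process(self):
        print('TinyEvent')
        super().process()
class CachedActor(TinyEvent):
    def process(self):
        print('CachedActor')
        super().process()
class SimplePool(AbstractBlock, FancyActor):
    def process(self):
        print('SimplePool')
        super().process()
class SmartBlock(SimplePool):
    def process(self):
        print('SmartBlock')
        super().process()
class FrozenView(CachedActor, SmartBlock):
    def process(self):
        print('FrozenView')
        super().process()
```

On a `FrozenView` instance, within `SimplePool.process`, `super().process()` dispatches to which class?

L[FrozenView] = FrozenView + merge(L[CachedActor], L[SmartBlock], [CachedActor SmartBlock])
  take CachedActor:  [CachedActor TinyEvent SecureProxy AbstractBlock FancyActor FastIndex object] + [SmartBlock SimplePool AbstractBlock FancyActor FastIndex object] + [CachedActor SmartBlock]
  take TinyEvent:  [TinyEvent SecureProxy AbstractBlock FancyActor FastIndex object] + [SmartBlock SimplePool AbstractBlock FancyActor FastIndex object] + [SmartBlock]
  take SecureProxy:  [SecureProxy AbstractBlock FancyActor FastIndex object] + [SmartBlock SimplePool AbstractBlock FancyActor FastIndex object] + [SmartBlock]
  take SmartBlock:  [AbstractBlock FancyActor FastIndex object] + [SmartBlock SimplePool AbstractBlock FancyActor FastIndex object] + [SmartBlock]
  take SimplePool:  [AbstractBlock FancyActor FastIndex object] + [SimplePool AbstractBlock FancyActor FastIndex object]
  take AbstractBlock:  [AbstractBlock FancyActor FastIndex object] + [AbstractBlock FancyActor FastIndex object]
  take FancyActor:  [FancyActor FastIndex object] + [FancyActor FastIndex object]
  take FastIndex:  [FastIndex object] + [FastIndex object]
  take object:  [object] + [object]
MRO: FrozenView CachedActor TinyEvent SecureProxy SmartBlock SimplePool AbstractBlock FancyActor FastIndex object
super() in SimplePool.process on a FrozenView instance goes to the class after SimplePool in FrozenView's MRO: AbstractBlock.

AbstractBlock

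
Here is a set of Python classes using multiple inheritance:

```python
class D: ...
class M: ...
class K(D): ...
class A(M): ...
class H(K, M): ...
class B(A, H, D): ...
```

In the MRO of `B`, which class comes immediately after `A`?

L[B] = B + merge(L[A], L[H], L[D], [A H D])
  take A:  [A M object] + [H K D M object] + [D object] + [A H D]
  take H:  [M object] + [H K D M object] + [D object] + [H D]
  take K:  [M object] + [K D M object] + [D object] + [D]
  take D:  [M object] + [D M object] + [D object] + [D]
  take M:  [M object] + [M object] + [object]
  take object:  [object] + [object] + [object]
MRO: B A H K D M object
A is at position 1; next is H.

H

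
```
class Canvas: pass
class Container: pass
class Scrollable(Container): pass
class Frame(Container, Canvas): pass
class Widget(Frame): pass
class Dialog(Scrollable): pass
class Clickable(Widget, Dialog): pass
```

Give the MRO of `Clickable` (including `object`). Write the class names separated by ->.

L[Clickable] = Clickable + merge(L[Widget], L[Dialog], [Widget Dialog])
  take Widget:  [Widget Frame Container Canvas object] + [Dialog Scrollable Container object] + [Widget Dialog]
  take Frame:  [Frame Container Canvas object] + [Dialog Scrollable Container object] + [Dialog]
  take Dialog:  [Container Canvas object] + [Dialog Scrollable Container object] + [Dialog]
  take Scrollable:  [Container Canvas object] + [Scrollable Container object]
  take Container:  [Container Canvas object] + [Container object]
  take Canvas:  [Canvas object] + [object]
  take object:  [object] + [object]

Clickable -> Widget -> Frame -> Dialog -> Scrollable -> Container -> Canvas -> object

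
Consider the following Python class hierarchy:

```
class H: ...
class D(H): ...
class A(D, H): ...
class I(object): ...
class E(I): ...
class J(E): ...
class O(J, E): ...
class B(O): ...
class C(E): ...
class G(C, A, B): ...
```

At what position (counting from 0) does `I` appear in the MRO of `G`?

9

L[G] = G + merge(L[C], L[A], L[B], [C A B])
  take C:  [C E I object] + [A D H object] + [B O J E I object] + [C A B]
  take A:  [E I object] + [A D H object] + [B O J E I object] + [A B]
  take D:  [E I object] + [D H object] + [B O J E I object] + [B]
  take H:  [E I object] + [H object] + [B O J E I object] + [B]
  take B:  [E I object] + [object] + [B O J E I object] + [B]
  take O:  [E I object] + [object] + [O J E I object]
  take J:  [E I object] + [object] + [J E I object]
  take E:  [E I object] + [object] + [E I object]
  take I:  [I object] + [object] + [I object]
  take object:  [object] + [object] + [object]
MRO: G C A D H B O J E I object
I sits at index 9.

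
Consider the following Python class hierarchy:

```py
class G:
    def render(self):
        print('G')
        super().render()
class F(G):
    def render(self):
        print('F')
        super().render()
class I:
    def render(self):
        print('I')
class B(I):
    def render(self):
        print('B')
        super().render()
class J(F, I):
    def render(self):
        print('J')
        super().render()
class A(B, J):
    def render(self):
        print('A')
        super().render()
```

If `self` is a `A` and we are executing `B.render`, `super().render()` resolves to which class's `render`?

L[A] = A + merge(L[B], L[J], [B J])
  take B:  [B I object] + [J F G I object] + [B J]
  take J:  [I object] + [J F G I object] + [J]
  take F:  [I object] + [F G I object]
  take G:  [I object] + [G I object]
  take I:  [I object] + [I object]
  take object:  [object] + [object]
MRO: A B J F G I object
super() in B.render on a A instance goes to the class after B in A's MRO: J.

J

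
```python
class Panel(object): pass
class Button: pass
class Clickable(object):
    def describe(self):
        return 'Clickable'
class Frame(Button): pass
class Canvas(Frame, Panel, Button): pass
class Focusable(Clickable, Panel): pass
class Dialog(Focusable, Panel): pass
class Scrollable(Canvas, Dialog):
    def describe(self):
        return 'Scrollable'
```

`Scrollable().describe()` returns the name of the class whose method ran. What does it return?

L[Scrollable] = Scrollable + merge(L[Canvas], L[Dialog], [Canvas Dialog])
  take Canvas:  [Canvas Frame Panel Button object] + [Dialog Focusable Clickable Panel object] + [Canvas Dialog]
  take Frame:  [Frame Panel Button object] + [Dialog Focusable Clickable Panel object] + [Dialog]
  take Dialog:  [Panel Button object] + [Dialog Focusable Clickable Panel object] + [Dialog]
  take Focusable:  [Panel Button object] + [Focusable Clickable Panel object]
  take Clickable:  [Panel Button object] + [Clickable Panel object]
  take Panel:  [Panel Button object] + [Panel object]
  take Button:  [Button object] + [object]
  take object:  [object] + [object]
MRO: Scrollable Canvas Frame Dialog Focusable Clickable Panel Button object
describe is defined in: Clickable, Scrollable. First along the MRO is Scrollable.

Scrollable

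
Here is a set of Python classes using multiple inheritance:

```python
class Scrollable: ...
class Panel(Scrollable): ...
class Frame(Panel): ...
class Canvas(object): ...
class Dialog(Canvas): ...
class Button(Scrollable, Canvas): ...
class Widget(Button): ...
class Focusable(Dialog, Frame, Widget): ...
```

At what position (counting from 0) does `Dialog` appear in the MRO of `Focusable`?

L[Focusable] = Focusable + merge(L[Dialog], L[Frame], L[Widget], [Dialog Frame Widget])
  take Dialog:  [Dialog Canvas object] + [Frame Panel Scrollable object] + [Widget Button Scrollable Canvas object] + [Dialog Frame Widget]
  take Frame:  [Canvas object] + [Frame Panel Scrollable object] + [Widget Button Scrollable Canvas object] + [Frame Widget]
  take Panel:  [Canvas object] + [Panel Scrollable object] + [Widget Button Scrollable Canvas object] + [Widget]
  take Widget:  [Canvas object] + [Scrollable object] + [Widget Button Scrollable Canvas object] + [Widget]
  take Button:  [Canvas object] + [Scrollable object] + [Button Scrollable Canvas object]
  take Scrollable:  [Canvas object] + [Scrollable object] + [Scrollable Canvas object]
  take Canvas:  [Canvas object] + [object] + [Canvas object]
  take object:  [object] + [object] + [object]
MRO: Focusable Dialog Frame Panel Widget Button Scrollable Canvas object
Dialog sits at index 1.

1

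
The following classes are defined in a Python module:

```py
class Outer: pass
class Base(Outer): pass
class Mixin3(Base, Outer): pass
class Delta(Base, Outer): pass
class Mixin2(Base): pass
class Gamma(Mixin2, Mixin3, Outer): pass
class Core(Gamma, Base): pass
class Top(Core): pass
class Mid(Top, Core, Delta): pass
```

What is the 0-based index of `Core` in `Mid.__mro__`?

2

L[Mid] = Mid + merge(L[Top], L[Core], L[Delta], [Top Core Delta])
  take Top:  [Top Core Gamma Mixin2 Mixin3 Base Outer object] + [Core Gamma Mixin2 Mixin3 Base Outer object] + [Delta Base Outer object] + [Top Core Delta]
  take Core:  [Core Gamma Mixin2 Mixin3 Base Outer object] + [Core Gamma Mixin2 Mixin3 Base Outer object] + [Delta Base Outer object] + [Core Delta]
  take Gamma:  [Gamma Mixin2 Mixin3 Base Outer object] + [Gamma Mixin2 Mixin3 Base Outer object] + [Delta Base Outer object] + [Delta]
  take Mixin2:  [Mixin2 Mixin3 Base Outer object] + [Mixin2 Mixin3 Base Outer object] + [Delta Base Outer object] + [Delta]
  take Mixin3:  [Mixin3 Base Outer object] + [Mixin3 Base Outer object] + [Delta Base Outer object] + [Delta]
  take Delta:  [Base Outer object] + [Base Outer object] + [Delta Base Outer object] + [Delta]
  take Base:  [Base Outer object] + [Base Outer object] + [Base Outer object]
  take Outer:  [Outer object] + [Outer object] + [Outer object]
  take object:  [object] + [object] + [object]
MRO: Mid Top Core Gamma Mixin2 Mixin3 Delta Base Outer object
Core sits at index 2.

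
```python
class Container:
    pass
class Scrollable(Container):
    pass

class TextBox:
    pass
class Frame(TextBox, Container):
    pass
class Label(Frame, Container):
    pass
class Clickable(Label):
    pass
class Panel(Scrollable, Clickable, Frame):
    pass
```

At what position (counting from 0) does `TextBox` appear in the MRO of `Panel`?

L[Panel] = Panel + merge(L[Scrollable], L[Clickable], L[Frame], [Scrollable Clickable Frame])
  take Scrollable:  [Scrollable Container object] + [Clickable Label Frame TextBox Container object] + [Frame TextBox Container object] + [Scrollable Clickable Frame]
  take Clickable:  [Container object] + [Clickable Label Frame TextBox Container object] + [Frame TextBox Container object] + [Clickable Frame]
  take Label:  [Container object] + [Label Frame TextBox Container object] + [Frame TextBox Container object] + [Frame]
  take Frame:  [Container object] + [Frame TextBox Container object] + [Frame TextBox Container object] + [Frame]
  take TextBox:  [Container object] + [TextBox Container object] + [TextBox Container object]
  take Container:  [Container object] + [Container object] + [Container object]
  take object:  [object] + [object] + [object]
MRO: Panel Scrollable Clickable Label Frame TextBox Container object
TextBox sits at index 5.

5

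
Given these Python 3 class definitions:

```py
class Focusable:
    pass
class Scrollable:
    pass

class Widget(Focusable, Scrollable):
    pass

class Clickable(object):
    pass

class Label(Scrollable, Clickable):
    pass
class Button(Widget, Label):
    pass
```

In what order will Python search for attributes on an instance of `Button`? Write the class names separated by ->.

L[Button] = Button + merge(L[Widget], L[Label], [Widget Label])
  take Widget:  [Widget Focusable Scrollable object] + [Label Scrollable Clickable object] + [Widget Label]
  take Focusable:  [Focusable Scrollable object] + [Label Scrollable Clickable object] + [Label]
  take Label:  [Scrollable object] + [Label Scrollable Clickable object] + [Label]
  take Scrollable:  [Scrollable object] + [Scrollable Clickable object]
  take Clickable:  [object] + [Clickable object]
  take object:  [object] + [object]

Button -> Widget -> Focusable -> Label -> Scrollable -> Clickable -> object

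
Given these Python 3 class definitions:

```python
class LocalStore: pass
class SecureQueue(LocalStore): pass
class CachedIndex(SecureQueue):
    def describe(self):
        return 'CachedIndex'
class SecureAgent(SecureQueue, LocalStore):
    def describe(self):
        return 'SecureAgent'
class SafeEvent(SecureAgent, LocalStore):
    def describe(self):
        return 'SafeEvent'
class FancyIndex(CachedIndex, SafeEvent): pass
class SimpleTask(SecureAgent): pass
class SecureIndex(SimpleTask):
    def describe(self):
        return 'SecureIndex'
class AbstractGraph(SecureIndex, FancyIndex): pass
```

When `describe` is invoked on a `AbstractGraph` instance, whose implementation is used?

L[AbstractGraph] = AbstractGraph + merge(L[SecureIndex], L[FancyIndex], [SecureIndex FancyIndex])
  take SecureIndex:  [SecureIndex SimpleTask SecureAgent SecureQueue LocalStore object] + [FancyIndex CachedIndex SafeEvent SecureAgent SecureQueue LocalStore object] + [SecureIndex FancyIndex]
  take SimpleTask:  [SimpleTask SecureAgent SecureQueue LocalStore object] + [FancyIndex CachedIndex SafeEvent SecureAgent SecureQueue LocalStore object] + [FancyIndex]
  take FancyIndex:  [SecureAgent SecureQueue LocalStore object] + [FancyIndex CachedIndex SafeEvent SecureAgent SecureQueue LocalStore object] + [FancyIndex]
  take CachedIndex:  [SecureAgent SecureQueue LocalStore object] + [CachedIndex SafeEvent SecureAgent SecureQueue LocalStore object]
  take SafeEvent:  [SecureAgent SecureQueue LocalStore object] + [SafeEvent SecureAgent SecureQueue LocalStore object]
  take SecureAgent:  [SecureAgent SecureQueue LocalStore object] + [SecureAgent SecureQueue LocalStore object]
  take SecureQueue:  [SecureQueue LocalStore object] + [SecureQueue LocalStore object]
  take LocalStore:  [LocalStore object] + [LocalStore object]
  take object:  [object] + [object]
MRO: AbstractGraph SecureIndex SimpleTask FancyIndex CachedIndex SafeEvent SecureAgent SecureQueue LocalStore object
describe is defined in: CachedIndex, SafeEvent, SecureAgent, SecureIndex. First along the MRO is SecureIndex.

SecureIndex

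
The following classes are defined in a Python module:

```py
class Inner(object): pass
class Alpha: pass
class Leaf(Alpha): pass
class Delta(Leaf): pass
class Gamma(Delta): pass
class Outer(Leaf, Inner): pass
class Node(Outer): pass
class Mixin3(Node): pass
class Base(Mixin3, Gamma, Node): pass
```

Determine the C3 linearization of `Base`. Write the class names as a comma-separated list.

Base, Mixin3, Gamma, Node, Outer, Delta, Leaf, Alpha, Inner, object

L[Base] = Base + merge(L[Mixin3], L[Gamma], L[Node], [Mixin3 Gamma Node])
  take Mixin3:  [Mixin3 Node Outer Leaf Alpha Inner object] + [Gamma Delta Leaf Alpha object] + [Node Outer Leaf Alpha Inner object] + [Mixin3 Gamma Node]
  take Gamma:  [Node Outer Leaf Alpha Inner object] + [Gamma Delta Leaf Alpha object] + [Node Outer Leaf Alpha Inner object] + [Gamma Node]
  take Node:  [Node Outer Leaf Alpha Inner object] + [Delta Leaf Alpha object] + [Node Outer Leaf Alpha Inner object] + [Node]
  take Outer:  [Outer Leaf Alpha Inner object] + [Delta Leaf Alpha object] + [Outer Leaf Alpha Inner object]
  take Delta:  [Leaf Alpha Inner object] + [Delta Leaf Alpha object] + [Leaf Alpha Inner object]
  take Leaf:  [Leaf Alpha Inner object] + [Leaf Alpha object] + [Leaf Alpha Inner object]
  take Alpha:  [Alpha Inner object] + [Alpha object] + [Alpha Inner object]
  take Inner:  [Inner object] + [object] + [Inner object]
  take object:  [object] + [object] + [object]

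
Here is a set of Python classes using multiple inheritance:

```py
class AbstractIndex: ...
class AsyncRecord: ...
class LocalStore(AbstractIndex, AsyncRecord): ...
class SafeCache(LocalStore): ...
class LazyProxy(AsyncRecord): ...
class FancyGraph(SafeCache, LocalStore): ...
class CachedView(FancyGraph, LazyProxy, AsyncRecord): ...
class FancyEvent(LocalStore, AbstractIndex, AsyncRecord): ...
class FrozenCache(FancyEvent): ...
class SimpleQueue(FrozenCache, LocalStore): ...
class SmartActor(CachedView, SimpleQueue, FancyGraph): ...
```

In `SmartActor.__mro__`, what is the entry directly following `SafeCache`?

L[SmartActor] = SmartActor + merge(L[CachedView], L[SimpleQueue], L[FancyGraph], [CachedView SimpleQueue FancyGraph])
  take CachedView:  [CachedView FancyGraph SafeCache LocalStore AbstractIndex LazyProxy AsyncRecord object] + [SimpleQueue FrozenCache FancyEvent LocalStore AbstractIndex AsyncRecord object] + [FancyGraph SafeCache LocalStore AbstractIndex AsyncRecord object] + [CachedView SimpleQueue FancyGraph]
  take SimpleQueue:  [FancyGraph SafeCache LocalStore AbstractIndex LazyProxy AsyncRecord object] + [SimpleQueue FrozenCache FancyEvent LocalStore AbstractIndex AsyncRecord object] + [FancyGraph SafeCache LocalStore AbstractIndex AsyncRecord object] + [SimpleQueue FancyGraph]
  take FancyGraph:  [FancyGraph SafeCache LocalStore AbstractIndex LazyProxy AsyncRecord object] + [FrozenCache FancyEvent LocalStore AbstractIndex AsyncRecord object] + [FancyGraph SafeCache LocalStore AbstractIndex AsyncRecord object] + [FancyGraph]
  take SafeCache:  [SafeCache LocalStore AbstractIndex LazyProxy AsyncRecord object] + [FrozenCache FancyEvent LocalStore AbstractIndex AsyncRecord object] + [SafeCache LocalStore AbstractIndex AsyncRecord object]
  take FrozenCache:  [LocalStore AbstractIndex LazyProxy AsyncRecord object] + [FrozenCache FancyEvent LocalStore AbstractIndex AsyncRecord object] + [LocalStore AbstractIndex AsyncRecord object]
  take FancyEvent:  [LocalStore AbstractIndex LazyProxy AsyncRecord object] + [FancyEvent LocalStore AbstractIndex AsyncRecord object] + [LocalStore AbstractIndex AsyncRecord object]
  take LocalStore:  [LocalStore AbstractIndex LazyProxy AsyncRecord object] + [LocalStore AbstractIndex AsyncRecord object] + [LocalStore AbstractIndex AsyncRecord object]
  take AbstractIndex:  [AbstractIndex LazyProxy AsyncRecord object] + [AbstractIndex AsyncRecord object] + [AbstractIndex AsyncRecord object]
  take LazyProxy:  [LazyProxy AsyncRecord object] + [AsyncRecord object] + [AsyncRecord object]
  take AsyncRecord:  [AsyncRecord object] + [AsyncRecord object] + [AsyncRecord object]
  take object:  [object] + [object] + [object]
MRO: SmartActor CachedView SimpleQueue FancyGraph SafeCache FrozenCache FancyEvent LocalStore AbstractIndex LazyProxy AsyncRecord object
SafeCache is at position 4; next is FrozenCache.

FrozenCache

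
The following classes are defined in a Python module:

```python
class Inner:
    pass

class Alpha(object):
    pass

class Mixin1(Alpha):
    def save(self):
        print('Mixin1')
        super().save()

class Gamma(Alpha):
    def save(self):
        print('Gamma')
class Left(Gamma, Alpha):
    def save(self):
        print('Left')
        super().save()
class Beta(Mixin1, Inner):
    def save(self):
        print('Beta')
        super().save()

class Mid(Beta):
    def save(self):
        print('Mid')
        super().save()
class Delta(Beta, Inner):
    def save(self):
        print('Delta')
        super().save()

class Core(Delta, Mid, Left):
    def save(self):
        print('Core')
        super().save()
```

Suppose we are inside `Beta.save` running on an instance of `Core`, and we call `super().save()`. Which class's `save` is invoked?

Mixin1

L[Core] = Core + merge(L[Delta], L[Mid], L[Left], [Delta Mid Left])
  take Delta:  [Delta Beta Mixin1 Alpha Inner object] + [Mid Beta Mixin1 Alpha Inner object] + [Left Gamma Alpha object] + [Delta Mid Left]
  take Mid:  [Beta Mixin1 Alpha Inner object] + [Mid Beta Mixin1 Alpha Inner object] + [Left Gamma Alpha object] + [Mid Left]
  take Beta:  [Beta Mixin1 Alpha Inner object] + [Beta Mixin1 Alpha Inner object] + [Left Gamma Alpha object] + [Left]
  take Mixin1:  [Mixin1 Alpha Inner object] + [Mixin1 Alpha Inner object] + [Left Gamma Alpha object] + [Left]
  take Left:  [Alpha Inner object] + [Alpha Inner object] + [Left Gamma Alpha object] + [Left]
  take Gamma:  [Alpha Inner object] + [Alpha Inner object] + [Gamma Alpha object]
  take Alpha:  [Alpha Inner object] + [Alpha Inner object] + [Alpha object]
  take Inner:  [Inner object] + [Inner object] + [object]
  take object:  [object] + [object] + [object]
MRO: Core Delta Mid Beta Mixin1 Left Gamma Alpha Inner object
super() in Beta.save on a Core instance goes to the class after Beta in Core's MRO: Mixin1.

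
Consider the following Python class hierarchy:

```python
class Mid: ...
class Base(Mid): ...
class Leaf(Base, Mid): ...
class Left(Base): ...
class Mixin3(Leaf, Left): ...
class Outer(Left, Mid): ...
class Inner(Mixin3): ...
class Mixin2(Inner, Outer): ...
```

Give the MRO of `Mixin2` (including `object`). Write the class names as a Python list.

[Mixin2, Inner, Mixin3, Leaf, Outer, Left, Base, Mid, object]

L[Mixin2] = Mixin2 + merge(L[Inner], L[Outer], [Inner Outer])
  take Inner:  [Inner Mixin3 Leaf Left Base Mid object] + [Outer Left Base Mid object] + [Inner Outer]
  take Mixin3:  [Mixin3 Leaf Left Base Mid object] + [Outer Left Base Mid object] + [Outer]
  take Leaf:  [Leaf Left Base Mid object] + [Outer Left Base Mid object] + [Outer]
  take Outer:  [Left Base Mid object] + [Outer Left Base Mid object] + [Outer]
  take Left:  [Left Base Mid object] + [Left Base Mid object]
  take Base:  [Base Mid object] + [Base Mid object]
  take Mid:  [Mid object] + [Mid object]
  take object:  [object] + [object]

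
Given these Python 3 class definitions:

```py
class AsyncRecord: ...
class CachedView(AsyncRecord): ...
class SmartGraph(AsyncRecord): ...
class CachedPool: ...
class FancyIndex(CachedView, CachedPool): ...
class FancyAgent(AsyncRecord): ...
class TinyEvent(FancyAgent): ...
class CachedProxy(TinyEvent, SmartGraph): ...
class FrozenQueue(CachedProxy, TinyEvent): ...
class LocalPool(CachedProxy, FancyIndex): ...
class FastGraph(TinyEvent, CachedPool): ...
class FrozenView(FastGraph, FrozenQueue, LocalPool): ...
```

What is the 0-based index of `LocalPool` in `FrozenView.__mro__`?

L[FrozenView] = FrozenView + merge(L[FastGraph], L[FrozenQueue], L[LocalPool], [FastGraph FrozenQueue LocalPool])
  take FastGraph:  [FastGraph TinyEvent FancyAgent AsyncRecord CachedPool object] + [FrozenQueue CachedProxy TinyEvent FancyAgent SmartGraph AsyncRecord object] + [LocalPool CachedProxy TinyEvent FancyAgent SmartGraph FancyIndex CachedView AsyncRecord CachedPool object] + [FastGraph FrozenQueue LocalPool]
  take FrozenQueue:  [TinyEvent FancyAgent AsyncRecord CachedPool object] + [FrozenQueue CachedProxy TinyEvent FancyAgent SmartGraph AsyncRecord object] + [LocalPool CachedProxy TinyEvent FancyAgent SmartGraph FancyIndex CachedView AsyncRecord CachedPool object] + [FrozenQueue LocalPool]
  take LocalPool:  [TinyEvent FancyAgent AsyncRecord CachedPool object] + [CachedProxy TinyEvent FancyAgent SmartGraph AsyncRecord object] + [LocalPool CachedProxy TinyEvent FancyAgent SmartGraph FancyIndex CachedView AsyncRecord CachedPool object] + [LocalPool]
  take CachedProxy:  [TinyEvent FancyAgent AsyncRecord CachedPool object] + [CachedProxy TinyEvent FancyAgent SmartGraph AsyncRecord object] + [CachedProxy TinyEvent FancyAgent SmartGraph FancyIndex CachedView AsyncRecord CachedPool object]
  take TinyEvent:  [TinyEvent FancyAgent AsyncRecord CachedPool object] + [TinyEvent FancyAgent SmartGraph AsyncRecord object] + [TinyEvent FancyAgent SmartGraph FancyIndex CachedView AsyncRecord CachedPool object]
  take FancyAgent:  [FancyAgent AsyncRecord CachedPool object] + [FancyAgent SmartGraph AsyncRecord object] + [FancyAgent SmartGraph FancyIndex CachedView AsyncRecord CachedPool object]
  take SmartGraph:  [AsyncRecord CachedPool object] + [SmartGraph AsyncRecord object] + [SmartGraph FancyIndex CachedView AsyncRecord CachedPool object]
  take FancyIndex:  [AsyncRecord CachedPool object] + [AsyncRecord object] + [FancyIndex CachedView AsyncRecord CachedPool object]
  take CachedView:  [AsyncRecord CachedPool object] + [AsyncRecord object] + [CachedView AsyncRecord CachedPool object]
  take AsyncRecord:  [AsyncRecord CachedPool object] + [AsyncRecord object] + [AsyncRecord CachedPool object]
  take CachedPool:  [CachedPool object] + [object] + [CachedPool object]
  take object:  [object] + [object] + [object]
MRO: FrozenView FastGraph FrozenQueue LocalPool CachedProxy TinyEvent FancyAgent SmartGraph FancyIndex CachedView AsyncRecord CachedPool object
LocalPool sits at index 3.

3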